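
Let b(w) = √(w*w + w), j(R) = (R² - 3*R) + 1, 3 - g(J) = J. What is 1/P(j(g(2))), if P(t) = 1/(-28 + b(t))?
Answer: -28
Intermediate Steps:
g(J) = 3 - J
j(R) = 1 + R² - 3*R
b(w) = √(w + w²) (b(w) = √(w² + w) = √(w + w²))
P(t) = 1/(-28 + √(t*(1 + t)))
1/P(j(g(2))) = 1/(1/(-28 + √((1 + (3 - 1*2)² - 3*(3 - 1*2))*(1 + (1 + (3 - 1*2)² - 3*(3 - 1*2)))))) = 1/(1/(-28 + √((1 + (3 - 2)² - 3*(3 - 2))*(1 + (1 + (3 - 2)² - 3*(3 - 2)))))) = 1/(1/(-28 + √((1 + 1² - 3*1)*(1 + (1 + 1² - 3*1))))) = 1/(1/(-28 + √((1 + 1 - 3)*(1 + (1 + 1 - 3))))) = 1/(1/(-28 + √(-(1 - 1)))) = 1/(1/(-28 + √(-1*0))) = 1/(1/(-28 + √0)) = 1/(1/(-28 + 0)) = 1/(1/(-28)) = 1/(-1/28) = -28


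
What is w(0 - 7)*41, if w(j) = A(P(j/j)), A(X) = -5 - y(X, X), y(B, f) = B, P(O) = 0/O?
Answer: -205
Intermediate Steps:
P(O) = 0
A(X) = -5 - X
w(j) = -5 (w(j) = -5 - 1*0 = -5 + 0 = -5)
w(0 - 7)*41 = -5*41 = -205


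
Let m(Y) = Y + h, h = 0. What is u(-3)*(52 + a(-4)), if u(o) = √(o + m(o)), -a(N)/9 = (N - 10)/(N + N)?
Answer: 145*I*√6/4 ≈ 88.794*I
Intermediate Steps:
a(N) = -9*(-10 + N)/(2*N) (a(N) = -9*(N - 10)/(N + N) = -9*(-10 + N)/(2*N))
m(Y) = Y (m(Y) = Y + 0 = Y)
u(o) = √2*√o (u(o) = √(o + o) = √(2*o) = √2*√o)
u(-3)*(52 + a(-4)) = (√2*√(-3))*(52 + (-9/2 + 45/(-4))) = (√2*(I*√3))*(52 + (-9/2 + 45*(-¼))) = (I*√6)*(52 + (-9/2 - 45/4)) = (I*√6)*(52 - 63/4) = (I*√6)*(145/4) = 145*I*√6/4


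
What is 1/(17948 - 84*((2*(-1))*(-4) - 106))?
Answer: 1/26180 ≈ 3.8197e-5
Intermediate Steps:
1/(17948 - 84*((2*(-1))*(-4) - 106)) = 1/(17948 - 84*(-2*(-4) - 106)) = 1/(17948 - 84*(8 - 106)) = 1/(17948 - 84*(-98)) = 1/(17948 + 8232) = 1/26180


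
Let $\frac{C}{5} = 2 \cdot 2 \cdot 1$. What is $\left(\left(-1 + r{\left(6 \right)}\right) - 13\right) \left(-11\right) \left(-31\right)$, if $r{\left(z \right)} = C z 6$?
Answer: $240746$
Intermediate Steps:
$C = 20$ ($C = 5 \cdot 2 \cdot 2 \cdot 1 = 5 \cdot 2 \cdot 2 = 5 \cdot 4 = 20$)
$r{\left(z \right)} = 120 z$ ($r{\left(z \right)} = 20 z 6 = 120 z$)
$\left(\left(-1 + r{\left(6 \right)}\right) - 13\right) \left(-11\right) \left(-31\right) = \left(\left(-1 + 120 \cdot 6\right) - 13\right) \left(-11\right) \left(-31\right) = \left(\left(-1 + 720\right) - 13\right) \left(-11\right) \left(-31\right) = \left(719 - 13\right) \left(-11\right) \left(-31\right) = 706 \left(-11\right) \left(-31\right) = \left(-7766\right) \left(-31\right) = 240746$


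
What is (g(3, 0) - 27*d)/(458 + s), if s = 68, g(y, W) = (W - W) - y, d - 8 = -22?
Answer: 375/526 ≈ 0.71293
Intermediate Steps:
d = -14 (d = 8 - 22 = -14)
g(y, W) = -y (g(y, W) = 0 - y = -y)
(g(3, 0) - 27*d)/(458 + s) = (-1*3 - 27*(-14))/(458 + 68) = (-3 + 378)/526 = 375*(1/526) = 375/526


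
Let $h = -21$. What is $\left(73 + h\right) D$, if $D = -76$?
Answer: $-3952$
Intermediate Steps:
$\left(73 + h\right) D = \left(73 - 21\right) \left(-76\right) = 52 \left(-76\right) = -3952$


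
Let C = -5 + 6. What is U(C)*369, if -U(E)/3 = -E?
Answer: 1107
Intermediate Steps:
C = 1
U(E) = 3*E (U(E) = -(-3)*E = 3*E)
U(C)*369 = (3*1)*369 = 3*369 = 1107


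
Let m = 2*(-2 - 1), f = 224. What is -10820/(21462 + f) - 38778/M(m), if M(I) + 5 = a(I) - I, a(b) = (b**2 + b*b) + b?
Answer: -420832324/726481 ≈ -579.28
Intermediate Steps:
a(b) = b + 2*b**2 (a(b) = (b**2 + b**2) + b = 2*b**2 + b = b + 2*b**2)
m = -6 (m = 2*(-3) = -6)
M(I) = -5 - I + I*(1 + 2*I) (M(I) = -5 + (I*(1 + 2*I) - I) = -5 + (-I + I*(1 + 2*I)) = -5 - I + I*(1 + 2*I))
-10820/(21462 + f) - 38778/M(m) = -10820/(21462 + 224) - 38778/(-5 + 2*(-6)**2) = -10820/21686 - 38778/(-5 + 2*36) = -10820*1/21686 - 38778/(-5 + 72) = -5410/10843 - 38778/67 = -420832324/726481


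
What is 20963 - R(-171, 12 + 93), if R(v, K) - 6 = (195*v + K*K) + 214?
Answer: 43063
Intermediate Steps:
R(v, K) = 220 + K**2 + 195*v (R(v, K) = 6 + ((195*v + K*K) + 214) = 6 + ((195*v + K**2) + 214) = 6 + ((K**2 + 195*v) + 214) = 6 + (214 + K**2 + 195*v) = 220 + K**2 + 195*v)
20963 - R(-171, 12 + 93) = 20963 - (220 + (12 + 93)**2 + 195*(-171)) = 20963 - (220 + 105**2 - 33345) = 20963 - (220 + 11025 - 33345) = 20963 - 1*(-22100) = 20963 + 22100 = 43063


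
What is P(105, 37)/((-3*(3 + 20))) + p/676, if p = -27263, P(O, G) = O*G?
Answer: -1502469/15548 ≈ -96.634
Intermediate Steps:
P(O, G) = G*O
P(105, 37)/((-3*(3 + 20))) + p/676 = (37*105)/((-3*(3 + 20))) - 27263/676 = 3885/((-3*23)) - 27263*1/676 = 3885/(-69) - 27263/676 = 3885*(-1/69) - 27263/676 = -1295/23 - 27263/676 = -1502469/15548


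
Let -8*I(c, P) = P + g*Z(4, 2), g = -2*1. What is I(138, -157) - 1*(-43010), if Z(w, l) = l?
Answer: 344241/8 ≈ 43030.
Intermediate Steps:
g = -2
I(c, P) = ½ - P/8 (I(c, P) = -(P - 2*2)/8 = -(P - 4)/8 = -(-4 + P)/8 = ½ - P/8)
I(138, -157) - 1*(-43010) = (½ - ⅛*(-157)) - 1*(-43010) = (½ + 157/8) + 43010 = 161/8 + 43010 = 344241/8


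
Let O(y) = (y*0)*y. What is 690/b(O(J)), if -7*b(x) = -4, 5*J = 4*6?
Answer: 2415/2 ≈ 1207.5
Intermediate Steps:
J = 24/5 (J = (4*6)/5 = (1/5)*24 = 24/5 ≈ 4.8000)
O(y) = 0 (O(y) = 0*y = 0)
b(x) = 4/7 (b(x) = -1/7*(-4) = 4/7)
690/b(O(J)) = 690/(4/7) = 690*(7/4) = 2415/2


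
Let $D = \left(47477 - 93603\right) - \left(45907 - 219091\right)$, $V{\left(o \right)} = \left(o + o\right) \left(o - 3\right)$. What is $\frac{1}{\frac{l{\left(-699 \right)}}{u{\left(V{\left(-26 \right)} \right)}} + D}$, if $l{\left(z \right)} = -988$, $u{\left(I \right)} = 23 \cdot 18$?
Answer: $\frac{207}{26300512} \approx 7.8706 \cdot 10^{-6}$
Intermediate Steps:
$V{\left(o \right)} = 2 o \left(-3 + o\right)$
$u{\left(I \right)} = 414$
$D = 127058$ ($D = \left(47477 - 93603\right) - -173184 = -46126 + 173184 = 127058$)
$\frac{1}{\frac{l{\left(-699 \right)}}{u{\left(V{\left(-26 \right)} \right)}} + D} = \frac{1}{- \frac{988}{414} + 127058} = \frac{1}{\left(-988\right) \frac{1}{414} + 127058} = \frac{1}{- \frac{494}{207} + 127058} = \frac{1}{\frac{26300512}{207}} = \frac{207}{26300512}$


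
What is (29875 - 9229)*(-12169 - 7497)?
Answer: -406024236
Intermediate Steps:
(29875 - 9229)*(-12169 - 7497) = 20646*(-19666) = -406024236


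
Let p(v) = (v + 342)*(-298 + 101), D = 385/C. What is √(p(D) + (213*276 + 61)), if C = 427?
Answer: 2*I*√8095615/61 ≈ 93.288*I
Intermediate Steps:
D = 55/61 (D = 385/427 = 385*(1/427) = 55/61 ≈ 0.90164)
p(v) = -67374 - 197*v (p(v) = (342 + v)*(-197) = -67374 - 197*v)
√(p(D) + (213*276 + 61)) = √((-67374 - 197*55/61) + (213*276 + 61)) = √((-67374 - 10835/61) + (58788 + 61)) = √(-4120649/61 + 58849) = √(-530860/61) = 2*I*√8095615/61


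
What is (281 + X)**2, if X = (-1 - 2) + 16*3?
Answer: 106276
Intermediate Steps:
X = 45 (X = -3 + 48 = 45)
(281 + X)**2 = (281 + 45)**2 = 326**2 = 106276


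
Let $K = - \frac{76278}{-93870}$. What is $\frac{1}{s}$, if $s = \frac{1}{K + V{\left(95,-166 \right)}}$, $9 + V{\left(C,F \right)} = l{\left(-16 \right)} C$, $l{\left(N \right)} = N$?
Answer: $- \frac{23908492}{15645} \approx -1528.2$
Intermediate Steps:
$V{\left(C,F \right)} = -9 - 16 C$
$K = \frac{12713}{15645}$ ($K = \left(-76278\right) \left(- \frac{1}{93870}\right) = \frac{12713}{15645} \approx 0.81259$)
$s = - \frac{15645}{23908492}$ ($s = \frac{1}{\frac{12713}{15645} - 1529} = \frac{1}{- \frac{23908492}{15645}} = - \frac{15645}{23908492} \approx -0.00065437$)
$\frac{1}{s} = \frac{1}{- \frac{15645}{23908492}} = - \frac{23908492}{15645}$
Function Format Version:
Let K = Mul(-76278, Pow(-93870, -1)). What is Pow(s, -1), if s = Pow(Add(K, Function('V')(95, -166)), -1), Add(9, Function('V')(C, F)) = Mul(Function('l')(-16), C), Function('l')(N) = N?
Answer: Rational(-23908492, 15645) ≈ -1528.2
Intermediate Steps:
Function('V')(C, F) = Add(-9, Mul(-16, C))
K = Rational(12713, 15645) (K = Mul(-76278, Rational(-1, 93870)) = Rational(12713, 15645) ≈ 0.81259)
s = Rational(-15645, 23908492) (s = Pow(Add(Rational(12713, 15645), Add(-9, Mul(-16, 95))), -1) = Pow(Add(Rational(12713, 15645), Add(-9, -1520)), -1) = Pow(Add(Rational(12713, 15645), -1529), -1) = Pow(Rational(-23908492, 15645), -1) = Rational(-15645, 23908492) ≈ -0.00065437)
Pow(s, -1) = Pow(Rational(-15645, 23908492), -1) = Rational(-23908492, 15645)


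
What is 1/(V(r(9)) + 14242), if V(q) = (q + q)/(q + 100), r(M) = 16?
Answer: 29/413026 ≈ 7.0213e-5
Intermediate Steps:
V(q) = 2*q/(100 + q) (V(q) = (2*q)/(100 + q) = 2*q/(100 + q))
1/(V(r(9)) + 14242) = 1/(2*16/(100 + 16) + 14242) = 1/(2*16/116 + 14242) = 1/(2*16*(1/116) + 14242) = 1/(8/29 + 14242) = 1/(413026/29) = 29/413026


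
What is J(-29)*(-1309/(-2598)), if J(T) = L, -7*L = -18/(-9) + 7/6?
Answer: -3553/15588 ≈ -0.22793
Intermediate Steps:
L = -19/42 (L = -(-18/(-9) + 7/6)/7 = -(-18*(-⅑) + 7*(⅙))/7 = -(2 + 7/6)/7 = -⅐*19/6 = -19/42 ≈ -0.45238)
J(T) = -19/42
J(-29)*(-1309/(-2598)) = -(-3553)/(6*(-2598)) = -(-3553)*(-1)/(6*2598) = -19/42*1309/2598 = -3553/15588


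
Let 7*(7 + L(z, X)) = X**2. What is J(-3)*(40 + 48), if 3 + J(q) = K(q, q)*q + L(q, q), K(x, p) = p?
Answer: 176/7 ≈ 25.143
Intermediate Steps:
L(z, X) = -7 + X**2/7
J(q) = -10 + 8*q**2/7 (J(q) = -3 + (q*q + (-7 + q**2/7)) = -3 + (q**2 + (-7 + q**2/7)) = -3 + (-7 + 8*q**2/7) = -10 + 8*q**2/7)
J(-3)*(40 + 48) = (-10 + (8/7)*(-3)**2)*(40 + 48) = (-10 + (8/7)*9)*88 = (-10 + 72/7)*88 = (2/7)*88 = 176/7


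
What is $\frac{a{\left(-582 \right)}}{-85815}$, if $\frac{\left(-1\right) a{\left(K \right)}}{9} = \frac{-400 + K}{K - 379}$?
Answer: $\frac{982}{9163135} \approx 0.00010717$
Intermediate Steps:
$a{\left(K \right)} = - \frac{9 \left(-400 + K\right)}{-379 + K}$ ($a{\left(K \right)} = - 9 \frac{-400 + K}{K - 379} = - 9 \frac{-400 + K}{-379 + K} = - \frac{9 \left(-400 + K\right)}{-379 + K}$)
$\frac{a{\left(-582 \right)}}{-85815} = \frac{9 \frac{1}{-379 - 582} \left(400 - -582\right)}{-85815} = \frac{9 \left(400 + 582\right)}{-961} \left(- \frac{1}{85815}\right) = 9 \left(- \frac{1}{961}\right) 982 \left(- \frac{1}{85815}\right) = \left(- \frac{8838}{961}\right) \left(- \frac{1}{85815}\right) = \frac{982}{9163135}$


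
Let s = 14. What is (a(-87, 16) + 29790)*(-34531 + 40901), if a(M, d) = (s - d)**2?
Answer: 189787780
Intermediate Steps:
a(M, d) = (14 - d)**2
(a(-87, 16) + 29790)*(-34531 + 40901) = ((-14 + 16)**2 + 29790)*(-34531 + 40901) = (2**2 + 29790)*6370 = (4 + 29790)*6370 = 29794*6370 = 189787780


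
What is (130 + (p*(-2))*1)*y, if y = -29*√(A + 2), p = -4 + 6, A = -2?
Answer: 0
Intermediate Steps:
p = 2
y = 0 (y = -29*√(-2 + 2) = -29*√0 = -29*0 = 0)
(130 + (p*(-2))*1)*y = (130 + (2*(-2))*1)*0 = (130 - 4*1)*0 = (130 - 4)*0 = 126*0 = 0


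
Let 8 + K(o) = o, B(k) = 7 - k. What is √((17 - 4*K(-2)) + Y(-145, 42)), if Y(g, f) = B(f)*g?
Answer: 2*√1283 ≈ 71.638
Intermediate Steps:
Y(g, f) = g*(7 - f) (Y(g, f) = (7 - f)*g = g*(7 - f))
K(o) = -8 + o
√((17 - 4*K(-2)) + Y(-145, 42)) = √((17 - 4*(-8 - 2)) - 145*(7 - 1*42)) = √((17 - 4*(-10)) - 145*(7 - 42)) = √((17 + 40) - 145*(-35)) = √(57 + 5075) = √5132 = 2*√1283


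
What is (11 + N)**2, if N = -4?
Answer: 49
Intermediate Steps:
(11 + N)**2 = (11 - 4)**2 = 7**2 = 49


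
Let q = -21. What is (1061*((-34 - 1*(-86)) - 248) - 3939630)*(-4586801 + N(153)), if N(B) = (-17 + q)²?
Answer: 19018162498202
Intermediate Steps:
N(B) = 1444 (N(B) = (-17 - 21)² = (-38)² = 1444)
(1061*((-34 - 1*(-86)) - 248) - 3939630)*(-4586801 + N(153)) = (1061*((-34 - 1*(-86)) - 248) - 3939630)*(-4586801 + 1444) = (1061*((-34 + 86) - 248) - 3939630)*(-4585357) = (1061*(52 - 248) - 3939630)*(-4585357) = (1061*(-196) - 3939630)*(-4585357) = (-207956 - 3939630)*(-4585357) = -4147586*(-4585357) = 19018162498202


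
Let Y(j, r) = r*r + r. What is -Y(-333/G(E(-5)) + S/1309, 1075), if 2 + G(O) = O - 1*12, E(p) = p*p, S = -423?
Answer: -1156700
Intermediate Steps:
E(p) = p²
G(O) = -14 + O (G(O) = -2 + (O - 1*12) = -2 + (O - 12) = -2 + (-12 + O) = -14 + O)
Y(j, r) = r + r² (Y(j, r) = r² + r = r + r²)
-Y(-333/G(E(-5)) + S/1309, 1075) = -1075*(1 + 1075) = -1075*1076 = -1*1156700 = -1156700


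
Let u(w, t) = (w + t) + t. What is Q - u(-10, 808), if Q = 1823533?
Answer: 1821927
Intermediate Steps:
u(w, t) = w + 2*t (u(w, t) = (t + w) + t = w + 2*t)
Q - u(-10, 808) = 1823533 - (-10 + 2*808) = 1823533 - (-10 + 1616) = 1823533 - 1*1606 = 1823533 - 1606 = 1821927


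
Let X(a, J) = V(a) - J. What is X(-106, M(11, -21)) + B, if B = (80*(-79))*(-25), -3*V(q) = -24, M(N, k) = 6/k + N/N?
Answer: 1106051/7 ≈ 1.5801e+5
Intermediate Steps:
M(N, k) = 1 + 6/k (M(N, k) = 6/k + 1 = 1 + 6/k)
V(q) = 8 (V(q) = -⅓*(-24) = 8)
B = 158000 (B = -6320*(-25) = 158000)
X(a, J) = 8 - J
X(-106, M(11, -21)) + B = (8 - (6 - 21)/(-21)) + 158000 = (8 - (-1)*(-15)/21) + 158000 = (8 - 1*5/7) + 158000 = (8 - 5/7) + 158000 = 51/7 + 158000 = 1106051/7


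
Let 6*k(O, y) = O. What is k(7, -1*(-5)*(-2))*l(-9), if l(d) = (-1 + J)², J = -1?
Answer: 14/3 ≈ 4.6667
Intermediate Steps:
l(d) = 4 (l(d) = (-1 - 1)² = (-2)² = 4)
k(O, y) = O/6
k(7, -1*(-5)*(-2))*l(-9) = ((⅙)*7)*4 = (7/6)*4 = 14/3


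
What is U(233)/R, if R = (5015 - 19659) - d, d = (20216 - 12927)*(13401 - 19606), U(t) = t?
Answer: 233/45213601 ≈ 5.1533e-6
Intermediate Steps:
d = -45228245 (d = 7289*(-6205) = -45228245)
R = 45213601 (R = (5015 - 19659) - 1*(-45228245) = -14644 + 45228245 = 45213601)
U(233)/R = 233/45213601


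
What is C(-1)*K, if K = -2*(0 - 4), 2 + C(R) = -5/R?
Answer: 24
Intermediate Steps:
C(R) = -2 - 5/R
K = 8 (K = -2*(-4) = 8)
C(-1)*K = (-2 - 5/(-1))*8 = (-2 - 5*(-1))*8 = (-2 + 5)*8 = 3*8 = 24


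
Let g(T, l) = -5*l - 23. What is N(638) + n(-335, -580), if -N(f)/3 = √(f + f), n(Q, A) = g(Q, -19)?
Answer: 72 - 6*√319 ≈ -35.163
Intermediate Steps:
g(T, l) = -23 - 5*l
n(Q, A) = 72 (n(Q, A) = -23 - 5*(-19) = -23 + 95 = 72)
N(f) = -3*√2*√f (N(f) = -3*√(f + f) = -3*√2*√f)
N(638) + n(-335, -580) = -3*√2*√638 + 72 = -6*√319 + 72 = 72 - 6*√319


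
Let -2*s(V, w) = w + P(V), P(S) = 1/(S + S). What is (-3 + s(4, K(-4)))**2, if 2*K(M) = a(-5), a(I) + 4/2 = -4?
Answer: 625/256 ≈ 2.4414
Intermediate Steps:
a(I) = -6 (a(I) = -2 - 4 = -6)
P(S) = 1/(2*S)
K(M) = -3 (K(M) = (1/2)*(-6) = -3)
s(V, w) = -w/2 - 1/(4*V) (s(V, w) = -(w + 1/(2*V))/2 = -w/2 - 1/(4*V))
(-3 + s(4, K(-4)))**2 = (-3 + (-1/2*(-3) - 1/4/4))**2 = (-3 + (3/2 - 1/4*1/4))**2 = (-3 + (3/2 - 1/16))**2 = (-3 + 23/16)**2 = (-25/16)**2 = 625/256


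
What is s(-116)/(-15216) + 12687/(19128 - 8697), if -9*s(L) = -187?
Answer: 192828659/158718096 ≈ 1.2149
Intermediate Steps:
s(L) = 187/9 (s(L) = -⅑*(-187) = 187/9)
s(-116)/(-15216) + 12687/(19128 - 8697) = (187/9)/(-15216) + 12687/(19128 - 8697) = (187/9)*(-1/15216) + 12687/10431 = -187/136944 + 12687*(1/10431) = -187/136944 + 4229/3477 = 192828659/158718096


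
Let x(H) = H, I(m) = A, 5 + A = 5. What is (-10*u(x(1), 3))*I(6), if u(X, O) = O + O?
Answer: 0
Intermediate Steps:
A = 0 (A = -5 + 5 = 0)
I(m) = 0
u(X, O) = 2*O
(-10*u(x(1), 3))*I(6) = -20*3*0 = -10*6*0 = -60*0 = 0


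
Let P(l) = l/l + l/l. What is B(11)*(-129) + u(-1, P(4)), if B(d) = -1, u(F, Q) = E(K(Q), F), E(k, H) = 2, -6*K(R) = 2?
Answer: 131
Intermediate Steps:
K(R) = -⅓ (K(R) = -⅙*2 = -⅓)
P(l) = 2 (P(l) = 1 + 1 = 2)
u(F, Q) = 2
B(11)*(-129) + u(-1, P(4)) = -1*(-129) + 2 = 129 + 2 = 131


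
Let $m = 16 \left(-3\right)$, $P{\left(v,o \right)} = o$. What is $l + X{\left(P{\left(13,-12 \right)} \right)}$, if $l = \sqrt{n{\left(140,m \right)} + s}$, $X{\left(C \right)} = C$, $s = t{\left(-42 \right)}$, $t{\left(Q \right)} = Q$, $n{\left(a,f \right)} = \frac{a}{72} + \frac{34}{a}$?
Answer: $-12 + \frac{i \sqrt{438935}}{105} \approx -12.0 + 6.3097 i$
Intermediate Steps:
$m = -48$
$n{\left(a,f \right)} = \frac{34}{a} + \frac{a}{72}$ ($n{\left(a,f \right)} = a \frac{1}{72} + \frac{34}{a} = \frac{a}{72} + \frac{34}{a} = \frac{34}{a} + \frac{a}{72}$)
$s = -42$
$l = \frac{i \sqrt{438935}}{105}$ ($l = \sqrt{\left(\frac{34}{140} + \frac{1}{72} \cdot 140\right) - 42} = \sqrt{\left(34 \cdot \frac{1}{140} + \frac{35}{18}\right) - 42} = \sqrt{\left(\frac{17}{70} + \frac{35}{18}\right) - 42} = \sqrt{\frac{689}{315} - 42} = \sqrt{- \frac{12541}{315}} = \frac{i \sqrt{438935}}{105} \approx 6.3097 i$)
$l + X{\left(P{\left(13,-12 \right)} \right)} = \frac{i \sqrt{438935}}{105} - 12 = -12 + \frac{i \sqrt{438935}}{105}$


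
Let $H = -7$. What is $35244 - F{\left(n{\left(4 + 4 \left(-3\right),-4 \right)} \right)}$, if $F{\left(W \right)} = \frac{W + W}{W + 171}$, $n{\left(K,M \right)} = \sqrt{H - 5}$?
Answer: $\frac{343664236}{9751} - \frac{228 i \sqrt{3}}{9751} \approx 35244.0 - 0.040499 i$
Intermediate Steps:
$n{\left(K,M \right)} = 2 i \sqrt{3}$ ($n{\left(K,M \right)} = \sqrt{-7 - 5} = \sqrt{-12} = 2 i \sqrt{3}$)
$F{\left(W \right)} = \frac{2 W}{171 + W}$
$35244 - F{\left(n{\left(4 + 4 \left(-3\right),-4 \right)} \right)} = 35244 - \frac{2 \cdot 2 i \sqrt{3}}{171 + 2 i \sqrt{3}} = 35244 - \frac{4 i \sqrt{3}}{171 + 2 i \sqrt{3}}$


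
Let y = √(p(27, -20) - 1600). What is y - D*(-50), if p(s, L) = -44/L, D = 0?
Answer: I*√39945/5 ≈ 39.972*I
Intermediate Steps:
y = I*√39945/5 (y = √(-44/(-20) - 1600) = √(-44*(-1/20) - 1600) = √(11/5 - 1600) = √(-7989/5) = I*√39945/5 ≈ 39.972*I)
y - D*(-50) = I*√39945/5 - 0*(-50) = I*√39945/5 - 1*0 = I*√39945/5 + 0 = I*√39945/5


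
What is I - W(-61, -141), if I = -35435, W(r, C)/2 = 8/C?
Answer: -4996319/141 ≈ -35435.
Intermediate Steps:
W(r, C) = 16/C (W(r, C) = 2*(8/C) = 16/C)
I - W(-61, -141) = -35435 - 16/(-141) = -35435 - 16*(-1)/141 = -35435 - 1*(-16/141) = -35435 + 16/141 = -4996319/141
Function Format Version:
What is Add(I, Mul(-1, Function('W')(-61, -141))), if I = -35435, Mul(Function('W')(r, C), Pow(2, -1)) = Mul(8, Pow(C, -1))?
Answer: Rational(-4996319, 141) ≈ -35435.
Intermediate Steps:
Function('W')(r, C) = Mul(16, Pow(C, -1)) (Function('W')(r, C) = Mul(2, Mul(8, Pow(C, -1))) = Mul(16, Pow(C, -1)))
Add(I, Mul(-1, Function('W')(-61, -141))) = Add(-35435, Mul(-1, Mul(16, Pow(-141, -1)))) = Add(-35435, Mul(-1, Mul(16, Rational(-1, 141)))) = Add(-35435, Mul(-1, Rational(-16, 141))) = Add(-35435, Rational(16, 141)) = Rational(-4996319, 141)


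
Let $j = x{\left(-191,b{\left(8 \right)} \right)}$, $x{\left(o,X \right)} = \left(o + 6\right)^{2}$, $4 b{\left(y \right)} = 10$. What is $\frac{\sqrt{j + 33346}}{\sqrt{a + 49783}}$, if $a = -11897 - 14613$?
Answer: $\frac{7 \sqrt{23443}}{629} \approx 1.7039$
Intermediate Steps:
$a = -26510$ ($a = -11897 - 14613 = -26510$)
$b{\left(y \right)} = \frac{5}{2}$ ($b{\left(y \right)} = \frac{1}{4} \cdot 10 = \frac{5}{2}$)
$x{\left(o,X \right)} = \left(6 + o\right)^{2}$
$j = 34225$ ($j = \left(6 - 191\right)^{2} = \left(-185\right)^{2} = 34225$)
$\frac{\sqrt{j + 33346}}{\sqrt{a + 49783}} = \frac{\sqrt{34225 + 33346}}{\sqrt{-26510 + 49783}} = \frac{\sqrt{67571}}{\sqrt{23273}} = \frac{7 \sqrt{1379}}{37 \sqrt{17}} = 7 \sqrt{1379} \frac{\sqrt{17}}{629} = \frac{7 \sqrt{23443}}{629}$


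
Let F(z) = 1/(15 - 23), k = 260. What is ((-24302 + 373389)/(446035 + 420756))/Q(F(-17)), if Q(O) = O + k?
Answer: 2792696/1802058489 ≈ 0.0015497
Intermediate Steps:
F(z) = -⅛ (F(z) = 1/(-8) = -⅛)
Q(O) = 260 + O (Q(O) = O + 260 = 260 + O)
((-24302 + 373389)/(446035 + 420756))/Q(F(-17)) = ((-24302 + 373389)/(446035 + 420756))/(260 - ⅛) = (349087/866791)/(2079/8) = (349087*(1/866791))*(8/2079) = (349087/866791)*(8/2079) = 2792696/1802058489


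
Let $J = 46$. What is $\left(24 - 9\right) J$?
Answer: $690$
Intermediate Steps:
$\left(24 - 9\right) J = \left(24 - 9\right) 46 = 15 \cdot 46 = 690$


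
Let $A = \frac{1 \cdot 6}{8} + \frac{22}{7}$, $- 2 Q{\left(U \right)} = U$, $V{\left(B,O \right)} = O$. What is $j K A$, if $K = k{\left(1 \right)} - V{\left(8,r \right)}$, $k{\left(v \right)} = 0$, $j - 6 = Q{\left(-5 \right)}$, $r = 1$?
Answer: $- \frac{1853}{56} \approx -33.089$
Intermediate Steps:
$Q{\left(U \right)} = - \frac{U}{2}$
$j = \frac{17}{2}$ ($j = 6 - - \frac{5}{2} = 6 + \frac{5}{2} = \frac{17}{2} \approx 8.5$)
$K = -1$ ($K = 0 - 1 = -1$)
$A = \frac{109}{28}$ ($A = 6 \cdot \frac{1}{8} + 22 \cdot \frac{1}{7} = \frac{3}{4} + \frac{22}{7} = \frac{109}{28} \approx 3.8929$)
$j K A = \frac{17}{2} \left(-1\right) \frac{109}{28} = \left(- \frac{17}{2}\right) \frac{109}{28} = - \frac{1853}{56}$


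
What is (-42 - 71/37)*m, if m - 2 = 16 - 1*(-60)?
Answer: -126750/37 ≈ -3425.7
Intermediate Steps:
m = 78 (m = 2 + (16 - 1*(-60)) = 2 + (16 + 60) = 2 + 76 = 78)
(-42 - 71/37)*m = (-42 - 71/37)*78 = -1625/37*78 = -126750/37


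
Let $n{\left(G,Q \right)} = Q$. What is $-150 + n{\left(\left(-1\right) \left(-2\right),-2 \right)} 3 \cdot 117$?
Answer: $-852$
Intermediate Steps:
$-150 + n{\left(\left(-1\right) \left(-2\right),-2 \right)} 3 \cdot 117 = -150 + \left(-2\right) 3 \cdot 117 = -150 - 702 = -852$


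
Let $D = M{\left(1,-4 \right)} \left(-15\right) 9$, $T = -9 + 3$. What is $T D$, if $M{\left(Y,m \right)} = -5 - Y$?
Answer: $-4860$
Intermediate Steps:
$T = -6$
$D = 810$ ($D = \left(-5 - 1\right) \left(-15\right) 9 = \left(-6\right) \left(-15\right) 9 = 90 \cdot 9 = 810$)
$T D = \left(-6\right) 810 = -4860$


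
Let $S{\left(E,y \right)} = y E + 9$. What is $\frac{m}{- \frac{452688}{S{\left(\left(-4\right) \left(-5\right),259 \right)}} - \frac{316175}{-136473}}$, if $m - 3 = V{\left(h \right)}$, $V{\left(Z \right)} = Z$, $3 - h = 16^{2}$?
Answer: $\frac{177039599250}{60139057349} \approx 2.9438$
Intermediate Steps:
$h = -253$ ($h = 3 - 16^{2} = 3 - 256 = -253$)
$m = -250$ ($m = 3 - 253 = -250$)
$S{\left(E,y \right)} = 9 + E y$ ($S{\left(E,y \right)} = E y + 9 = 9 + E y$)
$\frac{m}{- \frac{452688}{S{\left(\left(-4\right) \left(-5\right),259 \right)}} - \frac{316175}{-136473}} = - \frac{250}{- \frac{452688}{9 + \left(-4\right) \left(-5\right) 259} - \frac{316175}{-136473}} = - \frac{250}{- \frac{452688}{9 + 20 \cdot 259} - - \frac{316175}{136473}} = - \frac{250}{- \frac{452688}{9 + 5180} + \frac{316175}{136473}} = - \frac{250}{- \frac{452688}{5189} + \frac{316175}{136473}} = - \frac{250}{- \frac{60139057349}{708158397}} = \left(-250\right) \left(- \frac{708158397}{60139057349}\right) = \frac{177039599250}{60139057349}$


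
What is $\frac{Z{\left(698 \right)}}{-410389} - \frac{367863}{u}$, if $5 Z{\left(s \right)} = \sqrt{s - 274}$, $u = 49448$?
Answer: $- \frac{367863}{49448} - \frac{2 \sqrt{106}}{2051945} \approx -7.4394$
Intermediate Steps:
$Z{\left(s \right)} = \frac{\sqrt{-274 + s}}{5}$ ($Z{\left(s \right)} = \frac{\sqrt{s - 274}}{5} = \frac{\sqrt{-274 + s}}{5}$)
$\frac{Z{\left(698 \right)}}{-410389} - \frac{367863}{u} = \frac{\frac{1}{5} \sqrt{-274 + 698}}{-410389} - \frac{367863}{49448} = \frac{\sqrt{424}}{5} \left(- \frac{1}{410389}\right) - \frac{367863}{49448} = \frac{2 \sqrt{106}}{5} \left(- \frac{1}{410389}\right) - \frac{367863}{49448} = - \frac{2 \sqrt{106}}{2051945} - \frac{367863}{49448} = - \frac{367863}{49448} - \frac{2 \sqrt{106}}{2051945}$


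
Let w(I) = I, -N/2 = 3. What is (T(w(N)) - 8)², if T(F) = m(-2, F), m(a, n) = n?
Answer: 196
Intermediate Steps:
N = -6 (N = -2*3 = -6)
T(F) = F
(T(w(N)) - 8)² = (-6 - 8)² = (-14)² = 196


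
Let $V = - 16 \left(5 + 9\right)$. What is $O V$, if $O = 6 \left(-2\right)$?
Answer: $2688$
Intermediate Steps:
$O = -12$
$V = -224$ ($V = \left(-16\right) 14 = -224$)
$O V = \left(-12\right) \left(-224\right) = 2688$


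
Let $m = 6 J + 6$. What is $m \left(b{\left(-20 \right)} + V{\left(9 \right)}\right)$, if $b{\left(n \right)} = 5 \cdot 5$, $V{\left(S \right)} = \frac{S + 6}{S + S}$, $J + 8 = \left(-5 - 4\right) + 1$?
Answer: $-2325$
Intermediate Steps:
$J = -16$ ($J = -8 + \left(\left(-5 - 4\right) + 1\right) = -8 + \left(-9 + 1\right) = -8 - 8 = -16$)
$V{\left(S \right)} = \frac{6 + S}{2 S}$
$b{\left(n \right)} = 25$
$m = -90$ ($m = 6 \left(-16\right) + 6 = -96 + 6 = -90$)
$m \left(b{\left(-20 \right)} + V{\left(9 \right)}\right) = - 90 \left(25 + \frac{6 + 9}{2 \cdot 9}\right) = - 90 \left(25 + \frac{1}{2} \cdot \frac{1}{9} \cdot 15\right) = - 90 \left(25 + \frac{5}{6}\right) = \left(-90\right) \frac{155}{6} = -2325$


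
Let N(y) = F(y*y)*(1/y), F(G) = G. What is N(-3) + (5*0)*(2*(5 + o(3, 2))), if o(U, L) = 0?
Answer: -3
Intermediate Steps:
N(y) = y (N(y) = (y*y)*(1/y) = y²/y = y)
N(-3) + (5*0)*(2*(5 + o(3, 2))) = -3 + (5*0)*(2*(5 + 0)) = -3 + 0*(2*5) = -3 + 0*10 = -3 + 0 = -3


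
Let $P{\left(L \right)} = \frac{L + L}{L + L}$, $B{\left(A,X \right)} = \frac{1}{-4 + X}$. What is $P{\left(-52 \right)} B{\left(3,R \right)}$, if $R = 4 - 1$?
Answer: $-1$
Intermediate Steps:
$R = 3$ ($R = 4 - 1 = 3$)
$P{\left(L \right)} = 1$ ($P{\left(L \right)} = \frac{2 L}{2 L} = 2 L \frac{1}{2 L} = 1$)
$P{\left(-52 \right)} B{\left(3,R \right)} = 1 \frac{1}{-4 + 3} = 1 \frac{1}{-1} = 1 \left(-1\right) = -1$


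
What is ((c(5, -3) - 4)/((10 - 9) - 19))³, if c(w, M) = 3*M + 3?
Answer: 125/729 ≈ 0.17147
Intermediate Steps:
c(w, M) = 3 + 3*M
((c(5, -3) - 4)/((10 - 9) - 19))³ = (((3 + 3*(-3)) - 4)/((10 - 9) - 19))³ = (((3 - 9) - 4)/(1 - 19))³ = ((-6 - 4)/(-18))³ = (-10*(-1/18))³ = (5/9)³ = 125/729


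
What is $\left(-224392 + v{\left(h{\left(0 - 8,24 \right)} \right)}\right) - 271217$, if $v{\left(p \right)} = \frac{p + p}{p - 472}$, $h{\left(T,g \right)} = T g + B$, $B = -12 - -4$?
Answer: $- \frac{20815553}{42} \approx -4.9561 \cdot 10^{5}$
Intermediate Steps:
$B = -8$ ($B = -12 + 4 = -8$)
$h{\left(T,g \right)} = -8 + T g$ ($h{\left(T,g \right)} = T g - 8 = -8 + T g$)
$v{\left(p \right)} = \frac{2 p}{-472 + p}$
$\left(-224392 + v{\left(h{\left(0 - 8,24 \right)} \right)}\right) - 271217 = \left(-224392 + \frac{2 \left(-8 + \left(0 - 8\right) 24\right)}{-472 + \left(-8 + \left(0 - 8\right) 24\right)}\right) - 271217 = \left(-224392 + \frac{2 \left(-8 - 192\right)}{-472 - 200}\right) - 271217 = \left(-224392 + 2 \left(-200\right) \frac{1}{-472 - 200}\right) - 271217 = \left(-224392 + 2 \left(-200\right) \frac{1}{-672}\right) - 271217 = \left(-224392 + 2 \left(-200\right) \left(- \frac{1}{672}\right)\right) - 271217 = \left(-224392 + \frac{25}{42}\right) - 271217 = - \frac{9424439}{42} - 271217 = - \frac{20815553}{42}$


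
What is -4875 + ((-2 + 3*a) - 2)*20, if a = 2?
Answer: -4835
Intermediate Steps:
-4875 + ((-2 + 3*a) - 2)*20 = -4875 + ((-2 + 3*2) - 2)*20 = -4875 + ((-2 + 6) - 2)*20 = -4875 + (4 - 2)*20 = -4875 + 2*20 = -4875 + 40 = -4835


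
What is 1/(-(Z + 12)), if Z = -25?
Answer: 1/13 ≈ 0.076923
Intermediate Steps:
1/(-(Z + 12)) = 1/(-(-25 + 12)) = 1/(-1*(-13)) = 1/13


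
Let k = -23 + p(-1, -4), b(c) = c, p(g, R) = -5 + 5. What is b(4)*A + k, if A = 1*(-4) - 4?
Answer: -55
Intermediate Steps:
p(g, R) = 0
A = -8 (A = -4 - 4 = -8)
k = -23 (k = -23 + 0 = -23)
b(4)*A + k = 4*(-8) - 23 = -32 - 23 = -55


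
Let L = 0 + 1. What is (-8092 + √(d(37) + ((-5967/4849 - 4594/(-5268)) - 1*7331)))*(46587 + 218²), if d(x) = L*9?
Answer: -761546212 + 94111*I*√7068059440454778/982482 ≈ -7.6155e+8 + 8.0532e+6*I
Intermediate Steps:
L = 1
d(x) = 9 (d(x) = 1*9 = 9)
(-8092 + √(d(37) + ((-5967/4849 - 4594/(-5268)) - 1*7331)))*(46587 + 218²) = (-8092 + √(9 + ((-5967/4849 - 4594/(-5268)) - 1*7331)))*(46587 + 218²) = (-8092 + √(9 + ((-5967*1/4849 - 4594*(-1/5268)) - 7331)))*(46587 + 47524) = (-8092 + √(9 + ((-459/373 + 2297/2634) - 7331)))*94111 = (-8092 + √(9 + (-352225/982482 - 7331)))*94111 = (-8092 + √(9 - 7202927767/982482))*94111 = (-8092 + √(-7194085429/982482))*94111 = (-8092 + I*√7068059440454778/982482)*94111 = -761546212 + 94111*I*√7068059440454778/982482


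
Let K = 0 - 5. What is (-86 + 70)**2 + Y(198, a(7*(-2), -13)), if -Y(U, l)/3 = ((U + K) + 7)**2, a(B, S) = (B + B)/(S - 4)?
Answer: -119744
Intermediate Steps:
K = -5
a(B, S) = 2*B/(-4 + S) (a(B, S) = (2*B)/(-4 + S) = 2*B/(-4 + S))
Y(U, l) = -3*(2 + U)**2 (Y(U, l) = -3*((U - 5) + 7)**2 = -3*((-5 + U) + 7)**2 = -3*(2 + U)**2)
(-86 + 70)**2 + Y(198, a(7*(-2), -13)) = (-86 + 70)**2 - 3*(2 + 198)**2 = (-16)**2 - 3*200**2 = 256 - 3*40000 = 256 - 120000 = -119744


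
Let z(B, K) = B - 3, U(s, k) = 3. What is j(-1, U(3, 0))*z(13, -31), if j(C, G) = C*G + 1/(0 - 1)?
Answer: -40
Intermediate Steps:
z(B, K) = -3 + B
j(C, G) = -1 + C*G (j(C, G) = C*G + 1/(-1) = C*G - 1 = -1 + C*G)
j(-1, U(3, 0))*z(13, -31) = (-1 - 1*3)*(-3 + 13) = (-1 - 3)*10 = -4*10 = -40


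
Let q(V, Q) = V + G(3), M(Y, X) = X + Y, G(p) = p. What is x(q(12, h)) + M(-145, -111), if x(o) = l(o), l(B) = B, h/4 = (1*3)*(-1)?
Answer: -241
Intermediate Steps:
h = -12 (h = 4*((1*3)*(-1)) = 4*(3*(-1)) = 4*(-3) = -12)
q(V, Q) = 3 + V (q(V, Q) = V + 3 = 3 + V)
x(o) = o
x(q(12, h)) + M(-145, -111) = (3 + 12) + (-111 - 145) = 15 - 256 = -241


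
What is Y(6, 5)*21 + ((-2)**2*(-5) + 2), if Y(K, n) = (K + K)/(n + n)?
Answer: 36/5 ≈ 7.2000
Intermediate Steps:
Y(K, n) = K/n (Y(K, n) = (2*K)/((2*n)) = (2*K)*(1/(2*n)) = K/n)
Y(6, 5)*21 + ((-2)**2*(-5) + 2) = (6/5)*21 + ((-2)**2*(-5) + 2) = (6*(1/5))*21 + (4*(-5) + 2) = (6/5)*21 + (-20 + 2) = 126/5 - 18 = 36/5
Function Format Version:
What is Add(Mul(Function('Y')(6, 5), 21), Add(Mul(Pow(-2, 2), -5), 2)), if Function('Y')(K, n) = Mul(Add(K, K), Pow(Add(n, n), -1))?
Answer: Rational(36, 5) ≈ 7.2000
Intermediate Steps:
Function('Y')(K, n) = Mul(K, Pow(n, -1)) (Function('Y')(K, n) = Mul(Mul(2, K), Pow(Mul(2, n), -1)) = Mul(Mul(2, K), Mul(Rational(1, 2), Pow(n, -1))) = Mul(K, Pow(n, -1)))
Add(Mul(Function('Y')(6, 5), 21), Add(Mul(Pow(-2, 2), -5), 2)) = Add(Mul(Mul(6, Pow(5, -1)), 21), Add(Mul(Pow(-2, 2), -5), 2)) = Add(Mul(Mul(6, Rational(1, 5)), 21), Add(Mul(4, -5), 2)) = Add(Mul(Rational(6, 5), 21), Add(-20, 2)) = Add(Rational(126, 5), -18) = Rational(36, 5)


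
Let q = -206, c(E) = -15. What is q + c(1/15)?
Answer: -221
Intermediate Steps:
q + c(1/15) = -206 - 15 = -221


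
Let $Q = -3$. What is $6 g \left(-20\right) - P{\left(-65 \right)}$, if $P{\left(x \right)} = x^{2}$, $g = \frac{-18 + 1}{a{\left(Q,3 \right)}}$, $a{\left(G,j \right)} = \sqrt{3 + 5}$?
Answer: $-4225 + 510 \sqrt{2} \approx -3503.8$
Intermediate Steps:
$a{\left(G,j \right)} = 2 \sqrt{2}$ ($a{\left(G,j \right)} = \sqrt{8} = 2 \sqrt{2}$)
$g = - \frac{17 \sqrt{2}}{4}$ ($g = \frac{-18 + 1}{2 \sqrt{2}} = - 17 \frac{\sqrt{2}}{4} = - \frac{17 \sqrt{2}}{4} \approx -6.0104$)
$6 g \left(-20\right) - P{\left(-65 \right)} = 6 \left(- \frac{17 \sqrt{2}}{4}\right) \left(-20\right) - \left(-65\right)^{2} = - \frac{51 \sqrt{2}}{2} \left(-20\right) - 4225 = 510 \sqrt{2} - 4225 = -4225 + 510 \sqrt{2}$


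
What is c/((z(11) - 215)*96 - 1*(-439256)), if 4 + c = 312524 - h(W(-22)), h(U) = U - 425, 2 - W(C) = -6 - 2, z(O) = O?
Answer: 312935/419672 ≈ 0.74567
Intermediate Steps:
W(C) = 10 (W(C) = 2 - (-6 - 2) = 2 - 1*(-8) = 2 + 8 = 10)
h(U) = -425 + U
c = 312935 (c = -4 + (312524 - (-425 + 10)) = -4 + (312524 - 1*(-415)) = -4 + (312524 + 415) = -4 + 312939 = 312935)
c/((z(11) - 215)*96 - 1*(-439256)) = 312935/((11 - 215)*96 - 1*(-439256)) = 312935/(-204*96 + 439256) = 312935/(-19584 + 439256) = 312935/419672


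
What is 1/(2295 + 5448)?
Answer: 1/7743 ≈ 0.00012915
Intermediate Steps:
1/(2295 + 5448) = 1/7743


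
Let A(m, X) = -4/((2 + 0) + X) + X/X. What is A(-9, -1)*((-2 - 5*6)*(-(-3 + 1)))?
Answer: 192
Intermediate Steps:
A(m, X) = 1 - 4/(2 + X) (A(m, X) = -4/(2 + X) + 1 = 1 - 4/(2 + X))
A(-9, -1)*((-2 - 5*6)*(-(-3 + 1))) = ((-2 - 1)/(2 - 1))*((-2 - 5*6)*(-(-3 + 1))) = (-3/1)*((-2 - 30)*(-1*(-2))) = (1*(-3))*(-32*2) = -3*(-64) = 192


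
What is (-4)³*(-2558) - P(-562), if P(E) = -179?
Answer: 163891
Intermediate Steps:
(-4)³*(-2558) - P(-562) = (-4)³*(-2558) - 1*(-179) = -64*(-2558) + 179 = 163712 + 179 = 163891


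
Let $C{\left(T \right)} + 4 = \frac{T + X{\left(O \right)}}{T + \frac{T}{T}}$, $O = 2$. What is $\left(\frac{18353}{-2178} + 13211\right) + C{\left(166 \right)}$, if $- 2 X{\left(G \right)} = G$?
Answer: $\frac{4801023701}{363726} \approx 13200.0$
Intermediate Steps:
$X{\left(G \right)} = - \frac{G}{2}$
$C{\left(T \right)} = -4 + \frac{-1 + T}{1 + T}$ ($C{\left(T \right)} = -4 + \frac{T - 1}{T + \frac{T}{T}} = -4 + \frac{T - 1}{T + 1} = -4 + \frac{-1 + T}{1 + T}$)
$\left(\frac{18353}{-2178} + 13211\right) + C{\left(166 \right)} = \left(\frac{18353}{-2178} + 13211\right) + \frac{-5 - 498}{1 + 166} = \left(18353 \left(- \frac{1}{2178}\right) + 13211\right) + \frac{-5 - 498}{167} = \left(- \frac{18353}{2178} + 13211\right) + \frac{1}{167} \left(-503\right) = \frac{28755205}{2178} - \frac{503}{167} = \frac{4801023701}{363726}$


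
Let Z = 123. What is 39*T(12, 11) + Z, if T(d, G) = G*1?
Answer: 552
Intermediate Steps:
T(d, G) = G
39*T(12, 11) + Z = 39*11 + 123 = 429 + 123 = 552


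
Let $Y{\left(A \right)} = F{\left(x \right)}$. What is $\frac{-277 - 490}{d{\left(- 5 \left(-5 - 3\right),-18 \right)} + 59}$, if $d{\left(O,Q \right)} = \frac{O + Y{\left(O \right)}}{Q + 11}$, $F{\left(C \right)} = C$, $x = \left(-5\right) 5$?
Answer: $- \frac{5369}{398} \approx -13.49$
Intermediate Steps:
$x = -25$
$Y{\left(A \right)} = -25$
$d{\left(O,Q \right)} = \frac{-25 + O}{11 + Q}$ ($d{\left(O,Q \right)} = \frac{O - 25}{Q + 11} = \frac{-25 + O}{11 + Q}$)
$\frac{-277 - 490}{d{\left(- 5 \left(-5 - 3\right),-18 \right)} + 59} = \frac{-277 - 490}{\frac{-25 - 5 \left(-5 - 3\right)}{11 - 18} + 59} = - \frac{767}{\frac{-25 - -40}{-7} + 59} = - \frac{767}{- \frac{-25 + 40}{7} + 59} = - \frac{767}{\left(- \frac{1}{7}\right) 15 + 59} = - \frac{767}{- \frac{15}{7} + 59} = - \frac{767}{\frac{398}{7}} = \left(-767\right) \frac{7}{398} = - \frac{5369}{398}$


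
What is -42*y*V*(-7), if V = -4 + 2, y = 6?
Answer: -3528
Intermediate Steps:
V = -2
-42*y*V*(-7) = -252*(-2)*(-7) = -42*(-12)*(-7) = 504*(-7) = -3528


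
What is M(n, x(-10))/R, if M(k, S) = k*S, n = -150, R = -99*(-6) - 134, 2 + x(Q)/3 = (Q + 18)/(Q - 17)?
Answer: 155/69 ≈ 2.2464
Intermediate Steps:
x(Q) = -6 + 3*(18 + Q)/(-17 + Q) (x(Q) = -6 + 3*((Q + 18)/(Q - 17)) = -6 + 3*((18 + Q)/(-17 + Q)) = -6 + 3*(18 + Q)/(-17 + Q))
R = 460 (R = 594 - 134 = 460)
M(k, S) = S*k
M(n, x(-10))/R = ((3*(52 - 1*(-10))/(-17 - 10))*(-150))/460 = ((3*(52 + 10)/(-27))*(-150))*(1/460) = ((3*(-1/27)*62)*(-150))*(1/460) = -62/9*(-150)*(1/460) = (3100/3)*(1/460) = 155/69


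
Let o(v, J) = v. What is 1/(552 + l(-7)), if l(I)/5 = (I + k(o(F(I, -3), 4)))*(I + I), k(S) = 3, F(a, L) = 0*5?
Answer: 1/832 ≈ 0.0012019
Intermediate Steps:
F(a, L) = 0
l(I) = 10*I*(3 + I) (l(I) = 5*((I + 3)*(I + I)) = 5*((3 + I)*(2*I)) = 5*(2*I*(3 + I)) = 10*I*(3 + I))
1/(552 + l(-7)) = 1/(552 + 10*(-7)*(3 - 7)) = 1/(552 + 10*(-7)*(-4)) = 1/(552 + 280) = 1/832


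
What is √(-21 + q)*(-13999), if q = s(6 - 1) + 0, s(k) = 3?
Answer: -41997*I*√2 ≈ -59393.0*I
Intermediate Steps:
q = 3 (q = 3 + 0 = 3)
√(-21 + q)*(-13999) = √(-21 + 3)*(-13999) = √(-18)*(-13999) = (3*I*√2)*(-13999) = -41997*I*√2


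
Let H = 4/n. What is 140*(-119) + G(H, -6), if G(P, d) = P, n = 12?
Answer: -49979/3 ≈ -16660.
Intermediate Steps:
H = ⅓ (H = 4/12 = 4*(1/12) = ⅓ ≈ 0.33333)
140*(-119) + G(H, -6) = 140*(-119) + ⅓ = -16660 + ⅓ = -49979/3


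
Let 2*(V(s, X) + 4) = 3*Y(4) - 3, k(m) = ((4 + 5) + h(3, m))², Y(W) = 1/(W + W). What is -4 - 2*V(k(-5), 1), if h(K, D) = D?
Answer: 53/8 ≈ 6.6250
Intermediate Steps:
Y(W) = 1/(2*W)
k(m) = (9 + m)² (k(m) = ((4 + 5) + m)² = (9 + m)²)
V(s, X) = -85/16 (V(s, X) = -4 + (3*((½)/4) - 3)/2 = -4 + (3*((½)*(¼)) - 3)/2 = -4 + (3*(⅛) - 3)/2 = -4 + (3/8 - 3)/2 = -4 + (½)*(-21/8) = -4 - 21/16 = -85/16)
-4 - 2*V(k(-5), 1) = -4 - 2*(-85/16) = -4 + 85/8 = 53/8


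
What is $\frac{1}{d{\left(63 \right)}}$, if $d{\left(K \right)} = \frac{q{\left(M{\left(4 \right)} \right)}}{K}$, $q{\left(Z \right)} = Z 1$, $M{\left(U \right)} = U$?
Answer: $\frac{63}{4} \approx 15.75$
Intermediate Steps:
$q{\left(Z \right)} = Z$
$d{\left(K \right)} = \frac{4}{K}$
$\frac{1}{d{\left(63 \right)}} = \frac{1}{4 \cdot \frac{1}{63}} = \frac{1}{\frac{4}{63}} = \frac{63}{4}$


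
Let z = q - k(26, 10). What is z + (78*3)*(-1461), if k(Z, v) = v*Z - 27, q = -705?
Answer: -342812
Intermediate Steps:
k(Z, v) = -27 + Z*v (k(Z, v) = Z*v - 27 = -27 + Z*v)
z = -938 (z = -705 - (-27 + 26*10) = -705 - (-27 + 260) = -705 - 1*233 = -705 - 233 = -938)
z + (78*3)*(-1461) = -938 + (78*3)*(-1461) = -938 + 234*(-1461) = -938 - 341874 = -342812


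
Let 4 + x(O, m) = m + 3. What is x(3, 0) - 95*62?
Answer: -5891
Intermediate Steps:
x(O, m) = -1 + m (x(O, m) = -4 + (m + 3) = -4 + (3 + m) = -1 + m)
x(3, 0) - 95*62 = (-1 + 0) - 95*62 = -1 - 5890 = -5891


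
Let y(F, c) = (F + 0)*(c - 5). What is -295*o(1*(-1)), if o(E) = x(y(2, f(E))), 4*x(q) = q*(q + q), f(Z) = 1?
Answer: -9440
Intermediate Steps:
y(F, c) = F*(-5 + c)
x(q) = q²/2 (x(q) = (q*(q + q))/4 = (q*(2*q))/4 = (2*q²)/4 = q²/2)
o(E) = 32 (o(E) = (2*(-5 + 1))²/2 = (2*(-4))²/2 = (½)*(-8)² = (½)*64 = 32)
-295*o(1*(-1)) = -295*32 = -9440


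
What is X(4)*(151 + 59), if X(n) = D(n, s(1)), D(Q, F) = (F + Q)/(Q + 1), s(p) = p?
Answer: 210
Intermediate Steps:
D(Q, F) = (F + Q)/(1 + Q)
X(n) = 1 (X(n) = (1 + n)/(1 + n) = 1)
X(4)*(151 + 59) = 1*(151 + 59) = 1*210 = 210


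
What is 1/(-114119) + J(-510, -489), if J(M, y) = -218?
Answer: -24877943/114119 ≈ -218.00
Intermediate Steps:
1/(-114119) + J(-510, -489) = 1/(-114119) - 218 = -1/114119 - 218 = -24877943/114119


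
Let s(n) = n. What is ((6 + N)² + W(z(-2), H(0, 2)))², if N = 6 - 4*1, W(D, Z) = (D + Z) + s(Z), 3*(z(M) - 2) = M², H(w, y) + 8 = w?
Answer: 23716/9 ≈ 2635.1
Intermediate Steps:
H(w, y) = -8 + w
z(M) = 2 + M²/3
W(D, Z) = D + 2*Z (W(D, Z) = (D + Z) + Z = D + 2*Z)
N = 2 (N = 6 - 4 = 2)
((6 + N)² + W(z(-2), H(0, 2)))² = ((6 + 2)² + ((2 + (⅓)*(-2)²) + 2*(-8 + 0)))² = (8² + ((2 + (⅓)*4) + 2*(-8)))² = (64 + ((2 + 4/3) - 16))² = (64 + (10/3 - 16))² = (64 - 38/3)² = (154/3)² = 23716/9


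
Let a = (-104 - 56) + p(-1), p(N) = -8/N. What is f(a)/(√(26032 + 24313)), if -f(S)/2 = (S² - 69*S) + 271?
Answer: -67726*√50345/50345 ≈ -301.84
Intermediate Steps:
a = -152 (a = (-104 - 56) - 8/(-1) = -160 - 8*(-1) = -160 + 8 = -152)
f(S) = -542 - 2*S² + 138*S (f(S) = -2*((S² - 69*S) + 271) = -2*(271 + S² - 69*S) = -542 - 2*S² + 138*S)
f(a)/(√(26032 + 24313)) = (-542 - 2*(-152)² + 138*(-152))/(√(26032 + 24313)) = (-542 - 2*23104 - 20976)/(√50345) = (-542 - 46208 - 20976)*(√50345/50345) = -67726*√50345/50345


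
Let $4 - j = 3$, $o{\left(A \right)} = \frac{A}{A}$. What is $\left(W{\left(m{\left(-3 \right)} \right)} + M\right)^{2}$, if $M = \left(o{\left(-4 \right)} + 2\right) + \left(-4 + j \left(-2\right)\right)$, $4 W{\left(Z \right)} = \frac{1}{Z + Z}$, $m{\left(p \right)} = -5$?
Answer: $\frac{14641}{1600} \approx 9.1506$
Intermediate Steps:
$o{\left(A \right)} = 1$
$j = 1$ ($j = 4 - 3 = 1$)
$W{\left(Z \right)} = \frac{1}{8 Z}$ ($W{\left(Z \right)} = \frac{1}{4 \left(Z + Z\right)} = \frac{1}{4 \cdot 2 Z} = \frac{\frac{1}{2} \frac{1}{Z}}{4} = \frac{1}{8 Z}$)
$M = -3$ ($M = \left(1 + 2\right) + \left(-4 + 1 \left(-2\right)\right) = 3 - 6 = -3$)
$\left(W{\left(m{\left(-3 \right)} \right)} + M\right)^{2} = \left(\frac{1}{8 \left(-5\right)} - 3\right)^{2} = \left(\frac{1}{8} \left(- \frac{1}{5}\right) - 3\right)^{2} = \left(- \frac{1}{40} - 3\right)^{2} = \left(- \frac{121}{40}\right)^{2} = \frac{14641}{1600}$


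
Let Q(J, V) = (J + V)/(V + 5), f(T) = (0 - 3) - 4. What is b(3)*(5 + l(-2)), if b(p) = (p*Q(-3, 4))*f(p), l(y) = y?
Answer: -7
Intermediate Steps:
f(T) = -7 (f(T) = -3 - 4 = -7)
Q(J, V) = (J + V)/(5 + V)
b(p) = -7*p/9 (b(p) = (p*((-3 + 4)/(5 + 4)))*(-7) = (p*(1/9))*(-7) = (p*((⅑)*1))*(-7) = (p*(⅑))*(-7) = (p/9)*(-7) = -7*p/9)
b(3)*(5 + l(-2)) = (-7/9*3)*(5 - 2) = -7/3*3 = -7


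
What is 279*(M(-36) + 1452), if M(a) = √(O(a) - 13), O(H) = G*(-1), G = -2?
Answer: 405108 + 279*I*√11 ≈ 4.0511e+5 + 925.34*I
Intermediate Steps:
O(H) = 2 (O(H) = -2*(-1) = 2)
M(a) = I*√11 (M(a) = √(2 - 13) = √(-11) = I*√11)
279*(M(-36) + 1452) = 279*(I*√11 + 1452) = 279*(1452 + I*√11) = 405108 + 279*I*√11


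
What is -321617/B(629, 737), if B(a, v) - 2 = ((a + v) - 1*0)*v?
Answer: -321617/1006744 ≈ -0.31946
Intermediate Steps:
B(a, v) = 2 + v*(a + v) (B(a, v) = 2 + ((a + v) - 1*0)*v = 2 + ((a + v) + 0)*v = 2 + (a + v)*v = 2 + v*(a + v))
-321617/B(629, 737) = -321617/(2 + 737² + 629*737) = -321617/(2 + 543169 + 463573) = -321617/1006744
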